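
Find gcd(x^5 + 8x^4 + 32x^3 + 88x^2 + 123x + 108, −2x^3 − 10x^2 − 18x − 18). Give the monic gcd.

By polynomial division,
  x^5 + 8x^4 + 32x^3 + 88x^2 + 123x + 108 = (−(1/2)x^2 − (3/2)x − 4)(−2x^3 − 10x^2 − 18x − 18) + (12x^2 + 24x + 36)
  −2x^3 − 10x^2 − 18x − 18 = (−(1/6)x − 1/2)(12x^2 + 24x + 36) + (0)
Last nonzero remainder: 12x^2 + 24x + 36. Dividing through by 12 gives the monic gcd x^2 + 2x + 3.

x^2 + 2x + 3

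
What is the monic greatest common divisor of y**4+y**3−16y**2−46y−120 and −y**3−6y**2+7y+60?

Apply the Euclidean algorithm:
  y**4+y**3−16y**2−46y−120 = (−y+5)(−y**3−6y**2+7y+60) + (21y**2−21y−420)
  −y**3−6y**2+7y+60 = (−(1/21)y−1/3)(21y**2−21y−420) + (−20y−80)
  21y**2−21y−420 = (−(21/20)y+21/4)(−20y−80) + (0)
Last nonzero remainder: −20y−80. Dividing through by −20 gives the monic gcd y+4.

y+4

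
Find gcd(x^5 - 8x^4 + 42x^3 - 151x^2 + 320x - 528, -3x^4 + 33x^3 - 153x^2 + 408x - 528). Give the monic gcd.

Apply the Euclidean algorithm:
  x^5 - 8x^4 + 42x^3 - 151x^2 + 320x - 528 = (-(1/3)x - 1)(-3x^4 + 33x^3 - 153x^2 + 408x - 528) + (24x^3 - 168x^2 + 552x - 1056)
  -3x^4 + 33x^3 - 153x^2 + 408x - 528 = (-(1/8)x + 1/2)(24x^3 - 168x^2 + 552x - 1056) + (0)
Last nonzero remainder: 24x^3 - 168x^2 + 552x - 1056. Dividing through by 24 gives the monic gcd x^3 - 7x^2 + 23x - 44.

x^3 - 7x^2 + 23x - 44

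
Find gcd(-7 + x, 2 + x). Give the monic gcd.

1

Euclidean algorithm in ℚ[x]:
  x - 7 = (x + 2) + (-9)
  x + 2 = (-(1/9)x - 2/9)(-9) + (0)
The last nonzero remainder is the constant -9, so the polynomials are coprime and gcd = 1.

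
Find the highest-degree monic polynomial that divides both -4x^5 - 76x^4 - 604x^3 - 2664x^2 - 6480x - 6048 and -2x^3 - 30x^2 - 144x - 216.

Apply the Euclidean algorithm:
  -4x^5 - 76x^4 - 604x^3 - 2664x^2 - 6480x - 6048 = (2x^2 + 8x + 38)(-2x^3 - 30x^2 - 144x - 216) + (60x^2 + 720x + 2160)
  -2x^3 - 30x^2 - 144x - 216 = (-(1/30)x - 1/10)(60x^2 + 720x + 2160) + (0)
Last nonzero remainder: 60x^2 + 720x + 2160. Dividing through by 60 gives the monic gcd x^2 + 12x + 36.

x^2 + 12x + 36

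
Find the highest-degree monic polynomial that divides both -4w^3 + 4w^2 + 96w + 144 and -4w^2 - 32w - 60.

w + 3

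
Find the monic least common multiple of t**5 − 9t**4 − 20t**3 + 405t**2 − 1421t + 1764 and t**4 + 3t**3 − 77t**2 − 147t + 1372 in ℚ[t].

Euclidean algorithm in ℚ[t]:
  t**5 − 9t**4 − 20t**3 + 405t**2 − 1421t + 1764 = (t − 12)(t**4 + 3t**3 − 77t**2 − 147t + 1372) + (93t**3 − 372t**2 − 4557t + 18228)
  t**4 + 3t**3 − 77t**2 − 147t + 1372 = ((1/93)t + 7/93)(93t**3 − 372t**2 − 4557t + 18228) + (0)
Last nonzero remainder: 93t**3 − 372t**2 − 4557t + 18228. Dividing through by 93 gives the monic gcd t**3 − 4t**2 − 49t + 196.
Then lcm(f, g) = f·g / gcd(f, g); expanding and making the result monic gives the answer.

t**6 − 2t**5 − 83t**4 + 265t**3 + 1414t**2 − 8183t + 12348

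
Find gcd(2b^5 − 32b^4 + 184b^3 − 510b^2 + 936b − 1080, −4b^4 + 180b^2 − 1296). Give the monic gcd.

b^2 − 9b + 18

By polynomial division,
  2b^5 − 32b^4 + 184b^3 − 510b^2 + 936b − 1080 = (−(1/2)b + 8)(−4b^4 + 180b^2 − 1296) + (274b^3 − 1950b^2 + 288b + 9288)
  −4b^4 + 180b^2 − 1296 = (−(2/137)b − 1950/18769)(274b^3 − 1950b^2 + 288b + 9288) + (−(345168/18769)b^2 + (3106512/18769)b − 6213024/18769)
  274b^3 − 1950b^2 + 288b + 9288 = (−(2571353/172584)b − 807067/28764)(−(345168/18769)b^2 + (3106512/18769)b − 6213024/18769) + (0)
Last nonzero remainder: −(345168/18769)b^2 + (3106512/18769)b − 6213024/18769. Dividing through by −345168/18769 gives the monic gcd b^2 − 9b + 18.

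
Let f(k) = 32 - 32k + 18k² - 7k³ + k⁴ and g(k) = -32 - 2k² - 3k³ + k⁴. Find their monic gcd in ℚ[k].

Euclidean algorithm in ℚ[k]:
  k⁴ - 7k³ + 18k² - 32k + 32 = (k⁴ - 3k³ - 2k² - 32) + (-4k³ + 20k² - 32k + 64)
  k⁴ - 3k³ - 2k² - 32 = (-(1/4)k - 1/2)(-4k³ + 20k² - 32k + 64) + (0)
Last nonzero remainder: -4k³ + 20k² - 32k + 64. Dividing through by -4 gives the monic gcd k³ - 5k² + 8k - 16.

-16 + 8k - 5k² + k³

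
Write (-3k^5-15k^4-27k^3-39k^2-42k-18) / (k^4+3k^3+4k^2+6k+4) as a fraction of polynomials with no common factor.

(-3k^2-12k-9)/(k+2)

By polynomial division,
  -3k^5-15k^4-27k^3-39k^2-42k-18 = (-3k-6)(k^4+3k^3+4k^2+6k+4) + (3k^3+3k^2+6k+6)
  k^4+3k^3+4k^2+6k+4 = ((1/3)k+2/3)(3k^3+3k^2+6k+6) + (0)
Last nonzero remainder: 3k^3+3k^2+6k+6. Dividing through by 3 gives the monic gcd k^3+k^2+2k+2.
Cancel k^3+k^2+2k+2 from numerator and denominator to get the reduced form.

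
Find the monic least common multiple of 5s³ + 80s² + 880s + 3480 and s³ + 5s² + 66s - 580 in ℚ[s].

Apply the Euclidean algorithm:
  5s³ + 80s² + 880s + 3480 = (5)(s³ + 5s² + 66s - 580) + (55s² + 550s + 6380)
  s³ + 5s² + 66s - 580 = ((1/55)s - 1/11)(55s² + 550s + 6380) + (0)
Last nonzero remainder: 55s² + 550s + 6380. Dividing through by 55 gives the monic gcd s² + 10s + 116.
Then lcm(f, g) = f·g / gcd(f, g); expanding and making the result monic gives the answer.

s⁴ + 11s³ + 96s² - 184s - 3480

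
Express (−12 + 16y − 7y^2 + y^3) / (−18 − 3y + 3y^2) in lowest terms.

(4 − 4y + y^2)/(6 + 3y)

By polynomial division,
  y^3 − 7y^2 + 16y − 12 = ((1/3)y − 2)(3y^2 − 3y − 18) + (16y − 48)
  3y^2 − 3y − 18 = ((3/16)y + 3/8)(16y − 48) + (0)
Last nonzero remainder: 16y − 48. Dividing through by 16 gives the monic gcd y − 3.
Cancel y − 3 from numerator and denominator to get the reduced form.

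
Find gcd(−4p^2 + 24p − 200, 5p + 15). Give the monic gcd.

1

By polynomial division,
  −4p^2 + 24p − 200 = (−(4/5)p + 36/5)(5p + 15) + (−308)
  5p + 15 = (−(5/308)p − 15/308)(−308) + (0)
The last nonzero remainder is the constant −308, so the polynomials are coprime and gcd = 1.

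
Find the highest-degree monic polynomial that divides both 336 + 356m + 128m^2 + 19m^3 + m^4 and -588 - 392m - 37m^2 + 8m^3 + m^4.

84 + 68m + 15m^2 + m^3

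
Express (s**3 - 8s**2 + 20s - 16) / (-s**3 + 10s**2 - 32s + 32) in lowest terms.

(-s + 2)/(s - 4)

Euclidean algorithm in ℚ[s]:
  s**3 - 8s**2 + 20s - 16 = (-1)(-s**3 + 10s**2 - 32s + 32) + (2s**2 - 12s + 16)
  -s**3 + 10s**2 - 32s + 32 = (-(1/2)s + 2)(2s**2 - 12s + 16) + (0)
Last nonzero remainder: 2s**2 - 12s + 16. Dividing through by 2 gives the monic gcd s**2 - 6s + 8.
Cancel s**2 - 6s + 8 from numerator and denominator to get the reduced form.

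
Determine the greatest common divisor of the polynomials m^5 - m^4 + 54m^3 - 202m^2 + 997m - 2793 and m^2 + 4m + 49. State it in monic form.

m^2 + 4m + 49

By polynomial division,
  m^5 - m^4 + 54m^3 - 202m^2 + 997m - 2793 = (m^3 - 5m^2 + 25m - 57)(m^2 + 4m + 49) + (0)
The last nonzero remainder m^2 + 4m + 49 is already monic.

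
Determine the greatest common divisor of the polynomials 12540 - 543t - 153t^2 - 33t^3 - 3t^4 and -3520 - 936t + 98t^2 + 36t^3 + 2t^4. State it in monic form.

Apply the Euclidean algorithm:
  -3t^4 - 33t^3 - 153t^2 - 543t + 12540 = (-3/2)(2t^4 + 36t^3 + 98t^2 - 936t - 3520) + (21t^3 - 6t^2 - 1947t + 7260)
  2t^4 + 36t^3 + 98t^2 - 936t - 3520 = ((2/21)t + 256/147)(21t^3 - 6t^2 - 1947t + 7260) + ((14400/49)t^2 + (86400/49)t - 792000/49)
  21t^3 - 6t^2 - 1947t + 7260 = ((343/4800)t - 539/1200)((14400/49)t^2 + (86400/49)t - 792000/49) + (0)
Last nonzero remainder: (14400/49)t^2 + (86400/49)t - 792000/49. Dividing through by 14400/49 gives the monic gcd t^2 + 6t - 55.

-55 + 6t + t^2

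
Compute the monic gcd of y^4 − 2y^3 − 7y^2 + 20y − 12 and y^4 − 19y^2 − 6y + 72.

Apply the Euclidean algorithm:
  y^4 − 2y^3 − 7y^2 + 20y − 12 = (y^4 − 19y^2 − 6y + 72) + (−2y^3 + 12y^2 + 26y − 84)
  y^4 − 19y^2 − 6y + 72 = (−(1/2)y − 3)(−2y^3 + 12y^2 + 26y − 84) + (30y^2 + 30y − 180)
  −2y^3 + 12y^2 + 26y − 84 = (−(1/15)y + 7/15)(30y^2 + 30y − 180) + (0)
Last nonzero remainder: 30y^2 + 30y − 180. Dividing through by 30 gives the monic gcd y^2 + y − 6.

y^2 + y − 6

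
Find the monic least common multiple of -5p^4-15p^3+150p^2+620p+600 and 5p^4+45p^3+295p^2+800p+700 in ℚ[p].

Euclidean algorithm in ℚ[p]:
  -5p^4-15p^3+150p^2+620p+600 = (-1)(5p^4+45p^3+295p^2+800p+700) + (30p^3+445p^2+1420p+1300)
  5p^4+45p^3+295p^2+800p+700 = ((1/6)p-35/36)(30p^3+445p^2+1420p+1300) + ((17675/36)p^2+(17675/9)p+17675/9)
  30p^3+445p^2+1420p+1300 = ((216/3535)p+468/707)((17675/36)p^2+(17675/9)p+17675/9) + (0)
Last nonzero remainder: (17675/36)p^2+(17675/9)p+17675/9. Dividing through by 17675/36 gives the monic gcd p^2+4p+4.
Then lcm(f, g) = f·g / gcd(f, g); expanding and making the result monic gives the answer.

p^6+8p^5+20p^4-169p^3-1790p^2-4940p-4200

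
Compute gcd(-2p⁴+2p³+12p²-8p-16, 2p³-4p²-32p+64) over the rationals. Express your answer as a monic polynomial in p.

Euclidean algorithm in ℚ[p]:
  -2p⁴+2p³+12p²-8p-16 = (-p-1)(2p³-4p²-32p+64) + (-24p²+24p+48)
  2p³-4p²-32p+64 = (-(1/12)p+1/12)(-24p²+24p+48) + (-30p+60)
  -24p²+24p+48 = ((4/5)p+4/5)(-30p+60) + (0)
Last nonzero remainder: -30p+60. Dividing through by -30 gives the monic gcd p-2.

p-2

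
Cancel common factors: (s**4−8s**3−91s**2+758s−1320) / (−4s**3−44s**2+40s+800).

(−s**2+14s−33)/(4s+20)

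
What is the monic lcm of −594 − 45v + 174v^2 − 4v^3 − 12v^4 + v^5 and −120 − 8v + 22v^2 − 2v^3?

5940 − 144v − 1785v^2 + 214v^3 + 116v^4 − 22v^5 + v^6

Repeated division with remainder:
  v^5 − 12v^4 − 4v^3 + 174v^2 − 45v − 594 = (−(1/2)v^2 + (1/2)v + 19/2)(−2v^3 + 22v^2 − 8v − 120) + (−91v^2 + 91v + 546)
  −2v^3 + 22v^2 − 8v − 120 = ((2/91)v − 20/91)(−91v^2 + 91v + 546) + (0)
Last nonzero remainder: −91v^2 + 91v + 546. Dividing through by −91 gives the monic gcd v^2 − v − 6.
Then lcm(f, g) = f·g / gcd(f, g); expanding and making the result monic gives the answer.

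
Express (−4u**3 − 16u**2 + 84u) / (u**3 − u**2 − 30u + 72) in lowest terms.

(−4u**2 − 28u)/(u**2 + 2u − 24)

Euclidean algorithm in ℚ[u]:
  −4u**3 − 16u**2 + 84u = (−4)(u**3 − u**2 − 30u + 72) + (−20u**2 − 36u + 288)
  u**3 − u**2 − 30u + 72 = (−(1/20)u + 7/50)(−20u**2 − 36u + 288) + (−(264/25)u + 792/25)
  −20u**2 − 36u + 288 = ((125/66)u + 100/11)(−(264/25)u + 792/25) + (0)
Last nonzero remainder: −(264/25)u + 792/25. Dividing through by −264/25 gives the monic gcd u − 3.
Cancel u − 3 from numerator and denominator to get the reduced form.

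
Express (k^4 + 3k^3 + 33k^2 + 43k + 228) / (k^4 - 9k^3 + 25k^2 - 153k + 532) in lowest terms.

(k^2 + k + 12)/(k^2 - 11k + 28)

By polynomial division,
  k^4 + 3k^3 + 33k^2 + 43k + 228 = (k^4 - 9k^3 + 25k^2 - 153k + 532) + (12k^3 + 8k^2 + 196k - 304)
  k^4 - 9k^3 + 25k^2 - 153k + 532 = ((1/12)k - 29/36)(12k^3 + 8k^2 + 196k - 304) + ((136/9)k^2 + (272/9)k + 2584/9)
  12k^3 + 8k^2 + 196k - 304 = ((27/34)k - 18/17)((136/9)k^2 + (272/9)k + 2584/9) + (0)
Last nonzero remainder: (136/9)k^2 + (272/9)k + 2584/9. Dividing through by 136/9 gives the monic gcd k^2 + 2k + 19.
Cancel k^2 + 2k + 19 from numerator and denominator to get the reduced form.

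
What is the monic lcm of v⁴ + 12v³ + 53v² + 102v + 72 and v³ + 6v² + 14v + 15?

Apply the Euclidean algorithm:
  v⁴ + 12v³ + 53v² + 102v + 72 = (v + 6)(v³ + 6v² + 14v + 15) + (3v² + 3v - 18)
  v³ + 6v² + 14v + 15 = ((1/3)v + 5/3)(3v² + 3v - 18) + (15v + 45)
  3v² + 3v - 18 = ((1/5)v - 2/5)(15v + 45) + (0)
Last nonzero remainder: 15v + 45. Dividing through by 15 gives the monic gcd v + 3.
Then lcm(f, g) = f·g / gcd(f, g); expanding and making the result monic gives the answer.

v⁶ + 15v⁵ + 94v⁴ + 321v³ + 643v² + 726v + 360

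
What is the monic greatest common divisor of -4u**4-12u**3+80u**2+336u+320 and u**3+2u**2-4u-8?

By polynomial division,
  -4u**4-12u**3+80u**2+336u+320 = (-4u-4)(u**3+2u**2-4u-8) + (72u**2+288u+288)
  u**3+2u**2-4u-8 = ((1/72)u-1/36)(72u**2+288u+288) + (0)
Last nonzero remainder: 72u**2+288u+288. Dividing through by 72 gives the monic gcd u**2+4u+4.

u**2+4u+4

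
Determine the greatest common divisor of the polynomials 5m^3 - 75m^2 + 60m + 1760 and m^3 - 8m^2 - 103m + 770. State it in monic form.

m - 11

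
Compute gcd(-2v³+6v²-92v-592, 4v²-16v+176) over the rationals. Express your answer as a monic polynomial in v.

1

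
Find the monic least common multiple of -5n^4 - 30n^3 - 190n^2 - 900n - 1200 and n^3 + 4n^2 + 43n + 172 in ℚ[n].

n^6 + 6n^5 + 81n^4 + 438n^3 + 1874n^2 + 7740n + 10320

Repeated division with remainder:
  -5n^4 - 30n^3 - 190n^2 - 900n - 1200 = (-5n - 10)(n^3 + 4n^2 + 43n + 172) + (65n^2 + 390n + 520)
  n^3 + 4n^2 + 43n + 172 = ((1/65)n - 2/65)(65n^2 + 390n + 520) + (47n + 188)
  65n^2 + 390n + 520 = ((65/47)n + 130/47)(47n + 188) + (0)
Last nonzero remainder: 47n + 188. Dividing through by 47 gives the monic gcd n + 4.
Then lcm(f, g) = f·g / gcd(f, g); expanding and making the result monic gives the answer.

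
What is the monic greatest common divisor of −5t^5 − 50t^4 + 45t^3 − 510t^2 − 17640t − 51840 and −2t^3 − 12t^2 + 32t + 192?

Repeated division with remainder:
  −5t^5 − 50t^4 + 45t^3 − 510t^2 − 17640t − 51840 = ((5/2)t^2 + 10t − 85/2)(−2t^3 − 12t^2 + 32t + 192) + (−1820t^2 − 18200t − 43680)
  −2t^3 − 12t^2 + 32t + 192 = ((1/910)t − 2/455)(−1820t^2 − 18200t − 43680) + (0)
Last nonzero remainder: −1820t^2 − 18200t − 43680. Dividing through by −1820 gives the monic gcd t^2 + 10t + 24.

t^2 + 10t + 24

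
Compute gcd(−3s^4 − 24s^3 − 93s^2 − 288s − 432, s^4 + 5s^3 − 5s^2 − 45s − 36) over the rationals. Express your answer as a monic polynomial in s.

Euclidean algorithm in ℚ[s]:
  −3s^4 − 24s^3 − 93s^2 − 288s − 432 = (−3)(s^4 + 5s^3 − 5s^2 − 45s − 36) + (−9s^3 − 108s^2 − 423s − 540)
  s^4 + 5s^3 − 5s^2 − 45s − 36 = (−(1/9)s + 7/9)(−9s^3 − 108s^2 − 423s − 540) + (32s^2 + 224s + 384)
  −9s^3 − 108s^2 − 423s − 540 = (−(9/32)s − 45/32)(32s^2 + 224s + 384) + (0)
Last nonzero remainder: 32s^2 + 224s + 384. Dividing through by 32 gives the monic gcd s^2 + 7s + 12.

s^2 + 7s + 12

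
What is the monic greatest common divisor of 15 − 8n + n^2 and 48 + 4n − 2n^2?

1

Repeated division with remainder:
  n^2 − 8n + 15 = (−1/2)(−2n^2 + 4n + 48) + (−6n + 39)
  −2n^2 + 4n + 48 = ((1/3)n + 3/2)(−6n + 39) + (−21/2)
  −6n + 39 = ((4/7)n − 26/7)(−21/2) + (0)
The last nonzero remainder is the constant −21/2, so the polynomials are coprime and gcd = 1.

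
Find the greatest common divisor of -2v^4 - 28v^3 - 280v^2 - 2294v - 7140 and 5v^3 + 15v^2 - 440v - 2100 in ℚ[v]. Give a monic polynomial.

v^2 + 13v + 42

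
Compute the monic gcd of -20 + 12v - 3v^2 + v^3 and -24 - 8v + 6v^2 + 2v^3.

-2 + v

Repeated division with remainder:
  v^3 - 3v^2 + 12v - 20 = (1/2)(2v^3 + 6v^2 - 8v - 24) + (-6v^2 + 16v - 8)
  2v^3 + 6v^2 - 8v - 24 = (-(1/3)v - 17/9)(-6v^2 + 16v - 8) + ((176/9)v - 352/9)
  -6v^2 + 16v - 8 = (-(27/88)v + 9/44)((176/9)v - 352/9) + (0)
Last nonzero remainder: (176/9)v - 352/9. Dividing through by 176/9 gives the monic gcd v - 2.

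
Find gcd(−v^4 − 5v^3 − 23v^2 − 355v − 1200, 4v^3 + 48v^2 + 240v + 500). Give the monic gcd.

Euclidean algorithm in ℚ[v]:
  −v^4 − 5v^3 − 23v^2 − 355v − 1200 = (−(1/4)v + 7/4)(4v^3 + 48v^2 + 240v + 500) + (−47v^2 − 650v − 2075)
  4v^3 + 48v^2 + 240v + 500 = (−(4/47)v + 344/2209)(−47v^2 − 650v − 2075) + ((363660/2209)v + 1818300/2209)
  −47v^2 − 650v − 2075 = (−(103823/363660)v − 183347/72732)((363660/2209)v + 1818300/2209) + (0)
Last nonzero remainder: (363660/2209)v + 1818300/2209. Dividing through by 363660/2209 gives the monic gcd v + 5.

v + 5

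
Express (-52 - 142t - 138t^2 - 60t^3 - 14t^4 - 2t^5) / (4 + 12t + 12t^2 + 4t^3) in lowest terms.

(-26 - 19t - 5t^2 - t^3)/(2 + 2t)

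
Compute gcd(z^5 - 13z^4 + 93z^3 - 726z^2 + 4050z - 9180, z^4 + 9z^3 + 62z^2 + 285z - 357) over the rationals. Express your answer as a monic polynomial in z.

z^2 + 3z + 51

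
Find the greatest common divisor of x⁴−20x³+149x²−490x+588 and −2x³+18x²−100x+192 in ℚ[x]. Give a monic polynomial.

Repeated division with remainder:
  x⁴−20x³+149x²−490x+588 = (−(1/2)x+11/2)(−2x³+18x²−100x+192) + (156x−468)
  −2x³+18x²−100x+192 = (−(1/78)x²+(1/13)x−16/39)(156x−468) + (0)
Last nonzero remainder: 156x−468. Dividing through by 156 gives the monic gcd x−3.

x−3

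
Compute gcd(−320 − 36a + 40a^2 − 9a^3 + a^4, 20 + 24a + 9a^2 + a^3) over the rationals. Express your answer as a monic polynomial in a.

2 + a

By polynomial division,
  a^4 − 9a^3 + 40a^2 − 36a − 320 = (a − 18)(a^3 + 9a^2 + 24a + 20) + (178a^2 + 376a + 40)
  a^3 + 9a^2 + 24a + 20 = ((1/178)a + 613/15842)(178a^2 + 376a + 40) + ((73080/7921)a + 146160/7921)
  178a^2 + 376a + 40 = ((704969/36540)a + 7921/3654)((73080/7921)a + 146160/7921) + (0)
Last nonzero remainder: (73080/7921)a + 146160/7921. Dividing through by 73080/7921 gives the monic gcd a + 2.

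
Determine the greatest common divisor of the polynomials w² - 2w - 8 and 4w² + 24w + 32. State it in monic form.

w + 2

Apply the Euclidean algorithm:
  w² - 2w - 8 = (1/4)(4w² + 24w + 32) + (-8w - 16)
  4w² + 24w + 32 = (-(1/2)w - 2)(-8w - 16) + (0)
Last nonzero remainder: -8w - 16. Dividing through by -8 gives the monic gcd w + 2.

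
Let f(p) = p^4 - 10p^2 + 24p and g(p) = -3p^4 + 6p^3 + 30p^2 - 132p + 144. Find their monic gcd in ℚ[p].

Euclidean algorithm in ℚ[p]:
  p^4 - 10p^2 + 24p = (-1/3)(-3p^4 + 6p^3 + 30p^2 - 132p + 144) + (2p^3 - 20p + 48)
  -3p^4 + 6p^3 + 30p^2 - 132p + 144 = (-(3/2)p + 3)(2p^3 - 20p + 48) + (0)
Last nonzero remainder: 2p^3 - 20p + 48. Dividing through by 2 gives the monic gcd p^3 - 10p + 24.

p^3 - 10p + 24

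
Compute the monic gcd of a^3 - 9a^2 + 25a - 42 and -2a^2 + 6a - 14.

a^2 - 3a + 7

Repeated division with remainder:
  a^3 - 9a^2 + 25a - 42 = (-(1/2)a + 3)(-2a^2 + 6a - 14) + (0)
Last nonzero remainder: -2a^2 + 6a - 14. Dividing through by -2 gives the monic gcd a^2 - 3a + 7.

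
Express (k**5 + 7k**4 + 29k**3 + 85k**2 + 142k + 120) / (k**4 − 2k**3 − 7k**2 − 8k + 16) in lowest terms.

Repeated division with remainder:
  k**5 + 7k**4 + 29k**3 + 85k**2 + 142k + 120 = (k + 9)(k**4 − 2k**3 − 7k**2 − 8k + 16) + (54k**3 + 156k**2 + 198k − 24)
  k**4 − 2k**3 − 7k**2 − 8k + 16 = ((1/54)k − 22/243)(54k**3 + 156k**2 + 198k − 24) + ((280/81)k**2 + (280/27)k + 1120/81)
  54k**3 + 156k**2 + 198k − 24 = ((2187/140)k − 243/140)((280/81)k**2 + (280/27)k + 1120/81) + (0)
Last nonzero remainder: (280/81)k**2 + (280/27)k + 1120/81. Dividing through by 280/81 gives the monic gcd k**2 + 3k + 4.
Cancel k**2 + 3k + 4 from numerator and denominator to get the reduced form.

(k**3 + 4k**2 + 13k + 30)/(k**2 − 5k + 4)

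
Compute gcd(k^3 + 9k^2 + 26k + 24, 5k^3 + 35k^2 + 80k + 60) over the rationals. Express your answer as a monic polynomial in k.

k^2 + 5k + 6

Apply the Euclidean algorithm:
  k^3 + 9k^2 + 26k + 24 = (1/5)(5k^3 + 35k^2 + 80k + 60) + (2k^2 + 10k + 12)
  5k^3 + 35k^2 + 80k + 60 = ((5/2)k + 5)(2k^2 + 10k + 12) + (0)
Last nonzero remainder: 2k^2 + 10k + 12. Dividing through by 2 gives the monic gcd k^2 + 5k + 6.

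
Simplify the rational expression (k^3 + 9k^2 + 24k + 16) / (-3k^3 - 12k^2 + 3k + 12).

(-k - 4)/(3k - 3)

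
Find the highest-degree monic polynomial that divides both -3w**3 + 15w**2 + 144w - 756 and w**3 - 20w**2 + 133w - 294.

By polynomial division,
  -3w**3 + 15w**2 + 144w - 756 = (-3)(w**3 - 20w**2 + 133w - 294) + (-45w**2 + 543w - 1638)
  w**3 - 20w**2 + 133w - 294 = (-(1/45)w + 119/675)(-45w**2 + 543w - 1638) + ((196/225)w - 392/75)
  -45w**2 + 543w - 1638 = (-(10125/196)w + 8775/28)((196/225)w - 392/75) + (0)
Last nonzero remainder: (196/225)w - 392/75. Dividing through by 196/225 gives the monic gcd w - 6.

w - 6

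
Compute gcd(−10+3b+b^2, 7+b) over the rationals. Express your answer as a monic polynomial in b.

Euclidean algorithm in ℚ[b]:
  b^2+3b−10 = (b−4)(b+7) + (18)
  b+7 = ((1/18)b+7/18)(18) + (0)
The last nonzero remainder is the constant 18, so the polynomials are coprime and gcd = 1.

1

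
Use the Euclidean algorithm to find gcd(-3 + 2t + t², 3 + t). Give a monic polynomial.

Euclidean algorithm in ℚ[t]:
  t² + 2t - 3 = (t - 1)(t + 3) + (0)
The last nonzero remainder t + 3 is already monic.

3 + t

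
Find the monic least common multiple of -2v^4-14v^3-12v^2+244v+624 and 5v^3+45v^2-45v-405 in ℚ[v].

v^6+13v^5+21v^4-275v^3-1206v^2+1422v+8424

Apply the Euclidean algorithm:
  -2v^4-14v^3-12v^2+244v+624 = (-(2/5)v+4/5)(5v^3+45v^2-45v-405) + (-66v^2+118v+948)
  5v^3+45v^2-45v-405 = (-(5/66)v-890/1089)(-66v^2+118v+948) + ((134225/1089)v+134225/363)
  -66v^2+118v+948 = (-(71874/134225)v+344124/134225)((134225/1089)v+134225/363) + (0)
Last nonzero remainder: (134225/1089)v+134225/363. Dividing through by 134225/1089 gives the monic gcd v+3.
Then lcm(f, g) = f·g / gcd(f, g); expanding and making the result monic gives the answer.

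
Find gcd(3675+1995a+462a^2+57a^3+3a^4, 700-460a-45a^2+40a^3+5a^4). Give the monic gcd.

Apply the Euclidean algorithm:
  3a^4+57a^3+462a^2+1995a+3675 = (3/5)(5a^4+40a^3-45a^2-460a+700) + (33a^3+489a^2+2271a+3255)
  5a^4+40a^3-45a^2-460a+700 = ((5/33)a-125/121)(33a^3+489a^2+2271a+3255) + ((14045/121)a^2+(168540/121)a+491575/121)
  33a^3+489a^2+2271a+3255 = ((3993/14045)a+11253/14045)((14045/121)a^2+(168540/121)a+491575/121) + (0)
Last nonzero remainder: (14045/121)a^2+(168540/121)a+491575/121. Dividing through by 14045/121 gives the monic gcd a^2+12a+35.

35+12a+a^2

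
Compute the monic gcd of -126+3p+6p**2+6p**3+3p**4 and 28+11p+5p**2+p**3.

Apply the Euclidean algorithm:
  3p**4+6p**3+6p**2+3p-126 = (3p-9)(p**3+5p**2+11p+28) + (18p**2+18p+126)
  p**3+5p**2+11p+28 = ((1/18)p+2/9)(18p**2+18p+126) + (0)
Last nonzero remainder: 18p**2+18p+126. Dividing through by 18 gives the monic gcd p**2+p+7.

7+p+p**2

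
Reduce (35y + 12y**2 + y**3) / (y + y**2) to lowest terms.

(35 + 12y + y**2)/(1 + y)

Repeated division with remainder:
  y**3 + 12y**2 + 35y = (y + 11)(y**2 + y) + (24y)
  y**2 + y = ((1/24)y + 1/24)(24y) + (0)
Last nonzero remainder: 24y. Dividing through by 24 gives the monic gcd y.
Cancel y from numerator and denominator to get the reduced form.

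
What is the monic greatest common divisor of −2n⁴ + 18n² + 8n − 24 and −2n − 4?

n + 2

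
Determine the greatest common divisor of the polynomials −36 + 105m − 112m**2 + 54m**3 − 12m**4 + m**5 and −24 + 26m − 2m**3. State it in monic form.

By polynomial division,
  m**5 − 12m**4 + 54m**3 − 112m**2 + 105m − 36 = (−(1/2)m**2 + 6m − 67/2)(−2m**3 + 26m − 24) + (−280m**2 + 1120m − 840)
  −2m**3 + 26m − 24 = ((1/140)m + 1/35)(−280m**2 + 1120m − 840) + (0)
Last nonzero remainder: −280m**2 + 1120m − 840. Dividing through by −280 gives the monic gcd m**2 − 4m + 3.

3 − 4m + m**2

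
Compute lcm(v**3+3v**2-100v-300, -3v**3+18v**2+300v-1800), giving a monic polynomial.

v**4-3v**3-118v**2+300v+1800

Apply the Euclidean algorithm:
  v**3+3v**2-100v-300 = (-1/3)(-3v**3+18v**2+300v-1800) + (9v**2-900)
  -3v**3+18v**2+300v-1800 = (-(1/3)v+2)(9v**2-900) + (0)
Last nonzero remainder: 9v**2-900. Dividing through by 9 gives the monic gcd v**2-100.
Then lcm(f, g) = f·g / gcd(f, g); expanding and making the result monic gives the answer.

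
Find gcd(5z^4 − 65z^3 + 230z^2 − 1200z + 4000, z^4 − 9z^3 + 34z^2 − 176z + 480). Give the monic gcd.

z^3 − 3z^2 + 16z − 80

Euclidean algorithm in ℚ[z]:
  5z^4 − 65z^3 + 230z^2 − 1200z + 4000 = (5)(z^4 − 9z^3 + 34z^2 − 176z + 480) + (−20z^3 + 60z^2 − 320z + 1600)
  z^4 − 9z^3 + 34z^2 − 176z + 480 = (−(1/20)z + 3/10)(−20z^3 + 60z^2 − 320z + 1600) + (0)
Last nonzero remainder: −20z^3 + 60z^2 − 320z + 1600. Dividing through by −20 gives the monic gcd z^3 − 3z^2 + 16z − 80.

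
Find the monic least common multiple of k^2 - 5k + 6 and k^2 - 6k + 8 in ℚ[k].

Repeated division with remainder:
  k^2 - 5k + 6 = (k^2 - 6k + 8) + (k - 2)
  k^2 - 6k + 8 = (k - 4)(k - 2) + (0)
The last nonzero remainder k - 2 is already monic.
Then lcm(f, g) = f·g / gcd(f, g); expanding and making the result monic gives the answer.

k^3 - 9k^2 + 26k - 24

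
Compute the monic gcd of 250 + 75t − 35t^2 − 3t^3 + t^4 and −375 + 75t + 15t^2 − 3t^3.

125 − 25t − 5t^2 + t^3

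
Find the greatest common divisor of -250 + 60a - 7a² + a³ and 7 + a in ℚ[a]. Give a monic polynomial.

1

By polynomial division,
  a³ - 7a² + 60a - 250 = (a² - 14a + 158)(a + 7) + (-1356)
  a + 7 = (-(1/1356)a - 7/1356)(-1356) + (0)
The last nonzero remainder is the constant -1356, so the polynomials are coprime and gcd = 1.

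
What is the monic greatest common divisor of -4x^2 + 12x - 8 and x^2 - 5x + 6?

x - 2

Euclidean algorithm in ℚ[x]:
  -4x^2 + 12x - 8 = (-4)(x^2 - 5x + 6) + (-8x + 16)
  x^2 - 5x + 6 = (-(1/8)x + 3/8)(-8x + 16) + (0)
Last nonzero remainder: -8x + 16. Dividing through by -8 gives the monic gcd x - 2.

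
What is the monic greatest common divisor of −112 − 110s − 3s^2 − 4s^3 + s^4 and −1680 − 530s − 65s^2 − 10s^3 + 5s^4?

−112 + 2s − 5s^2 + s^3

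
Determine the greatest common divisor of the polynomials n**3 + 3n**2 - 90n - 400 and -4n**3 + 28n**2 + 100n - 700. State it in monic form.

By polynomial division,
  n**3 + 3n**2 - 90n - 400 = (-1/4)(-4n**3 + 28n**2 + 100n - 700) + (10n**2 - 65n - 575)
  -4n**3 + 28n**2 + 100n - 700 = (-(2/5)n + 1/5)(10n**2 - 65n - 575) + (-117n - 585)
  10n**2 - 65n - 575 = (-(10/117)n + 115/117)(-117n - 585) + (0)
Last nonzero remainder: -117n - 585. Dividing through by -117 gives the monic gcd n + 5.

n + 5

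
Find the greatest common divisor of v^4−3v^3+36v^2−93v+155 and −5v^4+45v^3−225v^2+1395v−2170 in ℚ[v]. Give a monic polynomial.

v^2+31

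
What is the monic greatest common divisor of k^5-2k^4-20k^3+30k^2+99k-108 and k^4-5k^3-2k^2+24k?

Repeated division with remainder:
  k^5-2k^4-20k^3+30k^2+99k-108 = (k+3)(k^4-5k^3-2k^2+24k) + (-3k^3+12k^2+27k-108)
  k^4-5k^3-2k^2+24k = (-(1/3)k+1/3)(-3k^3+12k^2+27k-108) + (3k^2-21k+36)
  -3k^3+12k^2+27k-108 = (-k-3)(3k^2-21k+36) + (0)
Last nonzero remainder: 3k^2-21k+36. Dividing through by 3 gives the monic gcd k^2-7k+12.

k^2-7k+12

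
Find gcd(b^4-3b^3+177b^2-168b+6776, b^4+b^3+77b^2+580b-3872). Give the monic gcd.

Apply the Euclidean algorithm:
  b^4-3b^3+177b^2-168b+6776 = (b^4+b^3+77b^2+580b-3872) + (-4b^3+100b^2-748b+10648)
  b^4+b^3+77b^2+580b-3872 = (-(1/4)b-13/2)(-4b^3+100b^2-748b+10648) + (540b^2-1620b+65340)
  -4b^3+100b^2-748b+10648 = (-(1/135)b+22/135)(540b^2-1620b+65340) + (0)
Last nonzero remainder: 540b^2-1620b+65340. Dividing through by 540 gives the monic gcd b^2-3b+121.

b^2-3b+121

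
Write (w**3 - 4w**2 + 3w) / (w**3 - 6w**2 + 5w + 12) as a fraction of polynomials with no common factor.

(w**2 - w)/(w**2 - 3w - 4)

Euclidean algorithm in ℚ[w]:
  w**3 - 4w**2 + 3w = (w**3 - 6w**2 + 5w + 12) + (2w**2 - 2w - 12)
  w**3 - 6w**2 + 5w + 12 = ((1/2)w - 5/2)(2w**2 - 2w - 12) + (6w - 18)
  2w**2 - 2w - 12 = ((1/3)w + 2/3)(6w - 18) + (0)
Last nonzero remainder: 6w - 18. Dividing through by 6 gives the monic gcd w - 3.
Cancel w - 3 from numerator and denominator to get the reduced form.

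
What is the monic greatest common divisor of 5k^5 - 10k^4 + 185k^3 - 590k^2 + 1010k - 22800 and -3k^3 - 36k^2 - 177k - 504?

By polynomial division,
  5k^5 - 10k^4 + 185k^3 - 590k^2 + 1010k - 22800 = (-(5/3)k^2 + (70/3)k - 730/3)(-3k^3 - 36k^2 - 177k - 504) + (-6060k^2 - 30300k - 145440)
  -3k^3 - 36k^2 - 177k - 504 = ((1/2020)k + 7/2020)(-6060k^2 - 30300k - 145440) + (0)
Last nonzero remainder: -6060k^2 - 30300k - 145440. Dividing through by -6060 gives the monic gcd k^2 + 5k + 24.

k^2 + 5k + 24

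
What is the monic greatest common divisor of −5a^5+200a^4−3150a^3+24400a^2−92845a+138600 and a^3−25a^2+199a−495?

a^3−25a^2+199a−495

Euclidean algorithm in ℚ[a]:
  −5a^5+200a^4−3150a^3+24400a^2−92845a+138600 = (−5a^2+75a−280)(a^3−25a^2+199a−495) + (0)
The last nonzero remainder a^3−25a^2+199a−495 is already monic.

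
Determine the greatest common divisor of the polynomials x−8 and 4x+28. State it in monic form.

Apply the Euclidean algorithm:
  x−8 = (1/4)(4x+28) + (−15)
  4x+28 = (−(4/15)x−28/15)(−15) + (0)
The last nonzero remainder is the constant −15, so the polynomials are coprime and gcd = 1.

1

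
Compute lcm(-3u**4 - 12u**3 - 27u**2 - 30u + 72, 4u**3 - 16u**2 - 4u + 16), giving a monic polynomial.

Apply the Euclidean algorithm:
  -3u**4 - 12u**3 - 27u**2 - 30u + 72 = (-(3/4)u - 6)(4u**3 - 16u**2 - 4u + 16) + (-126u**2 - 42u + 168)
  4u**3 - 16u**2 - 4u + 16 = (-(2/63)u + 26/189)(-126u**2 - 42u + 168) + ((64/9)u - 64/9)
  -126u**2 - 42u + 168 = (-(567/32)u - 189/8)((64/9)u - 64/9) + (0)
Last nonzero remainder: (64/9)u - 64/9. Dividing through by 64/9 gives the monic gcd u - 1.
Then lcm(f, g) = f·g / gcd(f, g); expanding and making the result monic gives the answer.

u**6 + u**5 - 7u**4 - 33u**3 - 90u**2 + 32u + 96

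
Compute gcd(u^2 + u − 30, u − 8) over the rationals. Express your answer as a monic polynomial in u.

By polynomial division,
  u^2 + u − 30 = (u + 9)(u − 8) + (42)
  u − 8 = ((1/42)u − 4/21)(42) + (0)
The last nonzero remainder is the constant 42, so the polynomials are coprime and gcd = 1.

1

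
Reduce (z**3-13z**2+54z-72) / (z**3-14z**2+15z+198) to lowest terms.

(z**2-7z+12)/(z**2-8z-33)

Apply the Euclidean algorithm:
  z**3-13z**2+54z-72 = (z**3-14z**2+15z+198) + (z**2+39z-270)
  z**3-14z**2+15z+198 = (z-53)(z**2+39z-270) + (2352z-14112)
  z**2+39z-270 = ((1/2352)z+15/784)(2352z-14112) + (0)
Last nonzero remainder: 2352z-14112. Dividing through by 2352 gives the monic gcd z-6.
Cancel z-6 from numerator and denominator to get the reduced form.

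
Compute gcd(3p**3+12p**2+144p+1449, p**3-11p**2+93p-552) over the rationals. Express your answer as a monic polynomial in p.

p**2-3p+69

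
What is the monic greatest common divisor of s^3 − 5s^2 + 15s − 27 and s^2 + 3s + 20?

1

Euclidean algorithm in ℚ[s]:
  s^3 − 5s^2 + 15s − 27 = (s − 8)(s^2 + 3s + 20) + (19s + 133)
  s^2 + 3s + 20 = ((1/19)s − 4/19)(19s + 133) + (48)
  19s + 133 = ((19/48)s + 133/48)(48) + (0)
The last nonzero remainder is the constant 48, so the polynomials are coprime and gcd = 1.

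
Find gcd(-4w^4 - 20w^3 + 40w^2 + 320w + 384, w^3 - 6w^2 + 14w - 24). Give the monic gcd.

w - 4

Euclidean algorithm in ℚ[w]:
  -4w^4 - 20w^3 + 40w^2 + 320w + 384 = (-4w - 44)(w^3 - 6w^2 + 14w - 24) + (-168w^2 + 840w - 672)
  w^3 - 6w^2 + 14w - 24 = (-(1/168)w + 1/168)(-168w^2 + 840w - 672) + (5w - 20)
  -168w^2 + 840w - 672 = (-(168/5)w + 168/5)(5w - 20) + (0)
Last nonzero remainder: 5w - 20. Dividing through by 5 gives the monic gcd w - 4.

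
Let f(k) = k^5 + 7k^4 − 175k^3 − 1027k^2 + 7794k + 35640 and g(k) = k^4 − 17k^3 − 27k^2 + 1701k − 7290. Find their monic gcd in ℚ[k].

Euclidean algorithm in ℚ[k]:
  k^5 + 7k^4 − 175k^3 − 1027k^2 + 7794k + 35640 = (k + 24)(k^4 − 17k^3 − 27k^2 + 1701k − 7290) + (260k^3 − 2080k^2 − 25740k + 210600)
  k^4 − 17k^3 − 27k^2 + 1701k − 7290 = ((1/260)k − 9/260)(260k^3 − 2080k^2 − 25740k + 210600) + (0)
Last nonzero remainder: 260k^3 − 2080k^2 − 25740k + 210600. Dividing through by 260 gives the monic gcd k^3 − 8k^2 − 99k + 810.

k^3 − 8k^2 − 99k + 810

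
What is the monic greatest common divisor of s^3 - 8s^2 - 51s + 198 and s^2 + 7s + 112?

By polynomial division,
  s^3 - 8s^2 - 51s + 198 = (s - 15)(s^2 + 7s + 112) + (-58s + 1878)
  s^2 + 7s + 112 = (-(1/58)s - 571/841)(-58s + 1878) + (1166530/841)
  -58s + 1878 = (-(24389/583265)s + 789699/583265)(1166530/841) + (0)
The last nonzero remainder is the constant 1166530/841, so the polynomials are coprime and gcd = 1.

1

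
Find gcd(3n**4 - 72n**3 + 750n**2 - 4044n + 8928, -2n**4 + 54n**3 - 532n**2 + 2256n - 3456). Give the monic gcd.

n**2 - 14n + 48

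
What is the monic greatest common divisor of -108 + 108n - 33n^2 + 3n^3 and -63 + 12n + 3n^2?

-3 + n

By polynomial division,
  3n^3 - 33n^2 + 108n - 108 = (n - 15)(3n^2 + 12n - 63) + (351n - 1053)
  3n^2 + 12n - 63 = ((1/117)n + 7/117)(351n - 1053) + (0)
Last nonzero remainder: 351n - 1053. Dividing through by 351 gives the monic gcd n - 3.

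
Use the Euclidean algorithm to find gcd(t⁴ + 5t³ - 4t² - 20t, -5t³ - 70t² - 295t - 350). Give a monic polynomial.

t² + 7t + 10

Euclidean algorithm in ℚ[t]:
  t⁴ + 5t³ - 4t² - 20t = (-(1/5)t + 9/5)(-5t³ - 70t² - 295t - 350) + (63t² + 441t + 630)
  -5t³ - 70t² - 295t - 350 = (-(5/63)t - 5/9)(63t² + 441t + 630) + (0)
Last nonzero remainder: 63t² + 441t + 630. Dividing through by 63 gives the monic gcd t² + 7t + 10.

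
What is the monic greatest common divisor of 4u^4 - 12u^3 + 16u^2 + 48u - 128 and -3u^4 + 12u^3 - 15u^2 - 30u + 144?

By polynomial division,
  4u^4 - 12u^3 + 16u^2 + 48u - 128 = (-4/3)(-3u^4 + 12u^3 - 15u^2 - 30u + 144) + (4u^3 - 4u^2 + 8u + 64)
  -3u^4 + 12u^3 - 15u^2 - 30u + 144 = (-(3/4)u + 9/4)(4u^3 - 4u^2 + 8u + 64) + (0)
Last nonzero remainder: 4u^3 - 4u^2 + 8u + 64. Dividing through by 4 gives the monic gcd u^3 - u^2 + 2u + 16.

u^3 - u^2 + 2u + 16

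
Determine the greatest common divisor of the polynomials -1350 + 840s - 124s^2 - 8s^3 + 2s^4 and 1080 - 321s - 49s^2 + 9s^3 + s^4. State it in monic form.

135 - 57s + s^2 + s^3

Euclidean algorithm in ℚ[s]:
  2s^4 - 8s^3 - 124s^2 + 840s - 1350 = (2)(s^4 + 9s^3 - 49s^2 - 321s + 1080) + (-26s^3 - 26s^2 + 1482s - 3510)
  s^4 + 9s^3 - 49s^2 - 321s + 1080 = (-(1/26)s - 4/13)(-26s^3 - 26s^2 + 1482s - 3510) + (0)
Last nonzero remainder: -26s^3 - 26s^2 + 1482s - 3510. Dividing through by -26 gives the monic gcd s^3 + s^2 - 57s + 135.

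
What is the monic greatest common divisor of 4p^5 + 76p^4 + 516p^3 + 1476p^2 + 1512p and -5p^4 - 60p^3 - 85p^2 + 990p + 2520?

p^3 + 16p^2 + 81p + 126

Euclidean algorithm in ℚ[p]:
  4p^5 + 76p^4 + 516p^3 + 1476p^2 + 1512p = (-(4/5)p - 28/5)(-5p^4 - 60p^3 - 85p^2 + 990p + 2520) + (112p^3 + 1792p^2 + 9072p + 14112)
  -5p^4 - 60p^3 - 85p^2 + 990p + 2520 = (-(5/112)p + 5/28)(112p^3 + 1792p^2 + 9072p + 14112) + (0)
Last nonzero remainder: 112p^3 + 1792p^2 + 9072p + 14112. Dividing through by 112 gives the monic gcd p^3 + 16p^2 + 81p + 126.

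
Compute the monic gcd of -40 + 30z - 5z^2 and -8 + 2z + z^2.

By polynomial division,
  -5z^2 + 30z - 40 = (-5)(z^2 + 2z - 8) + (40z - 80)
  z^2 + 2z - 8 = ((1/40)z + 1/10)(40z - 80) + (0)
Last nonzero remainder: 40z - 80. Dividing through by 40 gives the monic gcd z - 2.

-2 + z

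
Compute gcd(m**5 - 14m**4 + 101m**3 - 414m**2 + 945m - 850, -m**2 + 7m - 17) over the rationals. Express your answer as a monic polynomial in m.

m**2 - 7m + 17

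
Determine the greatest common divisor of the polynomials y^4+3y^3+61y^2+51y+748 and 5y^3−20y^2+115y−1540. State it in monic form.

Apply the Euclidean algorithm:
  y^4+3y^3+61y^2+51y+748 = ((1/5)y+7/5)(5y^3−20y^2+115y−1540) + (66y^2+198y+2904)
  5y^3−20y^2+115y−1540 = ((5/66)y−35/66)(66y^2+198y+2904) + (0)
Last nonzero remainder: 66y^2+198y+2904. Dividing through by 66 gives the monic gcd y^2+3y+44.

y^2+3y+44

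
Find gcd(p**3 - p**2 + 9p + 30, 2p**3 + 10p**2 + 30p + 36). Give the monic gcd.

By polynomial division,
  p**3 - p**2 + 9p + 30 = (1/2)(2p**3 + 10p**2 + 30p + 36) + (-6p**2 - 6p + 12)
  2p**3 + 10p**2 + 30p + 36 = (-(1/3)p - 4/3)(-6p**2 - 6p + 12) + (26p + 52)
  -6p**2 - 6p + 12 = (-(3/13)p + 3/13)(26p + 52) + (0)
Last nonzero remainder: 26p + 52. Dividing through by 26 gives the monic gcd p + 2.

p + 2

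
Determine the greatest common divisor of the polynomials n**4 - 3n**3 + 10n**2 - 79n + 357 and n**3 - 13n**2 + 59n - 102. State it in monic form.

Euclidean algorithm in ℚ[n]:
  n**4 - 3n**3 + 10n**2 - 79n + 357 = (n + 10)(n**3 - 13n**2 + 59n - 102) + (81n**2 - 567n + 1377)
  n**3 - 13n**2 + 59n - 102 = ((1/81)n - 2/27)(81n**2 - 567n + 1377) + (0)
Last nonzero remainder: 81n**2 - 567n + 1377. Dividing through by 81 gives the monic gcd n**2 - 7n + 17.

n**2 - 7n + 17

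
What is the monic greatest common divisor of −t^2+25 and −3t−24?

1

By polynomial division,
  −t^2+25 = ((1/3)t−8/3)(−3t−24) + (−39)
  −3t−24 = ((1/13)t+8/13)(−39) + (0)
The last nonzero remainder is the constant −39, so the polynomials are coprime and gcd = 1.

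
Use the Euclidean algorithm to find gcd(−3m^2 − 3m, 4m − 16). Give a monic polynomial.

1

Euclidean algorithm in ℚ[m]:
  −3m^2 − 3m = (−(3/4)m − 15/4)(4m − 16) + (−60)
  4m − 16 = (−(1/15)m + 4/15)(−60) + (0)
The last nonzero remainder is the constant −60, so the polynomials are coprime and gcd = 1.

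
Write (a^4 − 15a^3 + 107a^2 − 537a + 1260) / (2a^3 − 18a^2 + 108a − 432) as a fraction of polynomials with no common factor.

Apply the Euclidean algorithm:
  a^4 − 15a^3 + 107a^2 − 537a + 1260 = ((1/2)a − 3)(2a^3 − 18a^2 + 108a − 432) + (−a^2 + 3a − 36)
  2a^3 − 18a^2 + 108a − 432 = (−2a + 12)(−a^2 + 3a − 36) + (0)
Last nonzero remainder: −a^2 + 3a − 36. Dividing through by −1 gives the monic gcd a^2 − 3a + 36.
Cancel a^2 − 3a + 36 from numerator and denominator to get the reduced form.

(a^2 − 12a + 35)/(2a − 12)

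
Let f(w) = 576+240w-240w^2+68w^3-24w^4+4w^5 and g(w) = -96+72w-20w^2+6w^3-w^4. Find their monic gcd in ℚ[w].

-48+12w-4w^2+w^3

By polynomial division,
  4w^5-24w^4+68w^3-240w^2+240w+576 = (-4w)(-w^4+6w^3-20w^2+72w-96) + (-12w^3+48w^2-144w+576)
  -w^4+6w^3-20w^2+72w-96 = ((1/12)w-1/6)(-12w^3+48w^2-144w+576) + (0)
Last nonzero remainder: -12w^3+48w^2-144w+576. Dividing through by -12 gives the monic gcd w^3-4w^2+12w-48.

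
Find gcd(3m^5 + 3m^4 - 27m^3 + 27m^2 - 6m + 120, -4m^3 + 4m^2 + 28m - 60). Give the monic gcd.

m^2 - 4m + 5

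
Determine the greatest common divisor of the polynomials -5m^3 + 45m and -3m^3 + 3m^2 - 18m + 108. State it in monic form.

m - 3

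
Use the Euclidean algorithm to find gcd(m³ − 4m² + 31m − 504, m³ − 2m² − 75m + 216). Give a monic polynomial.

m − 8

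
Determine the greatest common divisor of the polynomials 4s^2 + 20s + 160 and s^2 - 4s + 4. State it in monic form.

1

Apply the Euclidean algorithm:
  4s^2 + 20s + 160 = (4)(s^2 - 4s + 4) + (36s + 144)
  s^2 - 4s + 4 = ((1/36)s - 2/9)(36s + 144) + (36)
  36s + 144 = (s + 4)(36) + (0)
The last nonzero remainder is the constant 36, so the polynomials are coprime and gcd = 1.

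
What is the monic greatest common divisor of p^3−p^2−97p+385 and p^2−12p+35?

p^2−12p+35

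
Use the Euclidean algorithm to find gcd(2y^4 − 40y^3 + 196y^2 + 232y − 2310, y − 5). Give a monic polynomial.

y − 5

Euclidean algorithm in ℚ[y]:
  2y^4 − 40y^3 + 196y^2 + 232y − 2310 = (2y^3 − 30y^2 + 46y + 462)(y − 5) + (0)
The last nonzero remainder y − 5 is already monic.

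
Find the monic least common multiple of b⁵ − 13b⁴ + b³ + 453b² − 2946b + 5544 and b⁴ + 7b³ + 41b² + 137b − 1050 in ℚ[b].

b⁷ − 10b⁶ + 12b⁵ − 194b⁴ − 1537b³ + 19356b² − 130668b + 277200

By polynomial division,
  b⁵ − 13b⁴ + b³ + 453b² − 2946b + 5544 = (b − 20)(b⁴ + 7b³ + 41b² + 137b − 1050) + (100b³ + 1136b² + 844b − 15456)
  b⁴ + 7b³ + 41b² + 137b − 1050 = ((1/100)b − 109/2500)(100b³ + 1136b² + 844b − 15456) + ((51306/625)b² + (205224/625)b − 1077426/625)
  100b³ + 1136b² + 844b − 15456 = ((31250/25653)b + 230000/25653)((51306/625)b² + (205224/625)b − 1077426/625) + (0)
Last nonzero remainder: (51306/625)b² + (205224/625)b − 1077426/625. Dividing through by 51306/625 gives the monic gcd b² + 4b − 21.
Then lcm(f, g) = f·g / gcd(f, g); expanding and making the result monic gives the answer.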